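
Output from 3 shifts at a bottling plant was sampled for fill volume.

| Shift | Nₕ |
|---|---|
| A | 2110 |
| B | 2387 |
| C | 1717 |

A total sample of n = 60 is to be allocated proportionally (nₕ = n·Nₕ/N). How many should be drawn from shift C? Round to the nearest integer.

17

Share of shift C = 1717/6214 = 0.27631.
Allocate 60 × 0.27631 = 16.579... → 17.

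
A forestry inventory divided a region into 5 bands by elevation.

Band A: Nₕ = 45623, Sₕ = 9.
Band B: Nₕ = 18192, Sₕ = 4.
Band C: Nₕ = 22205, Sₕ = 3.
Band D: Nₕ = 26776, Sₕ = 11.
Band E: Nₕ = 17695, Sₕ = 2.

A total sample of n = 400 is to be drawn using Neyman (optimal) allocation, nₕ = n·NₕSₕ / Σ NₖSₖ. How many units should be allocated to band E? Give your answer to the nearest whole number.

Σ NₕSₕ = 45623·9 + 18192·4 + 22205·3 + 26776·11 + 17695·2 = 879916.
Share for E: 35390/879916 = 0.04022.
n_E = 400 × 0.04022 = 16.088... → 16.

16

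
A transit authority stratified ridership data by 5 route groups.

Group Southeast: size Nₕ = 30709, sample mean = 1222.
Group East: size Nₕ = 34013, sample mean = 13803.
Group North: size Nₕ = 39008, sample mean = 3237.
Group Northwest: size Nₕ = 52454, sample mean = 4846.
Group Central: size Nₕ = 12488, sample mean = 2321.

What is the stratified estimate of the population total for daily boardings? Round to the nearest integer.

Southeast: 30709·1222 = 37526398
East: 34013·13803 = 469481439
North: 39008·3237 = 126268896
Northwest: 52454·4846 = 254192084
Central: 12488·2321 = 28984648
τ̂ = Σ Nₕx̄ₕ = 916453465.

916453465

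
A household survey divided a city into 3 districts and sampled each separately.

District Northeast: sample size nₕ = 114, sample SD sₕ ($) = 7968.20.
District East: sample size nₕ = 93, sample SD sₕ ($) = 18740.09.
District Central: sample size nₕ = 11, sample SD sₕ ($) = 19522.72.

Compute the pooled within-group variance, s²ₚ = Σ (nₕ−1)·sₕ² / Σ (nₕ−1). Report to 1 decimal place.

201374676.1

Degrees of freedom: 113 + 92 + 10 = 215.
Σ(nₕ−1)sₕ² = 113·63492211.24 + 92·351190973.2081 + 10·381136596.1984 = 43295555367.2492.
s²ₚ = 43295555367.2492 / 215 = 201374676.127... → 201374676.1.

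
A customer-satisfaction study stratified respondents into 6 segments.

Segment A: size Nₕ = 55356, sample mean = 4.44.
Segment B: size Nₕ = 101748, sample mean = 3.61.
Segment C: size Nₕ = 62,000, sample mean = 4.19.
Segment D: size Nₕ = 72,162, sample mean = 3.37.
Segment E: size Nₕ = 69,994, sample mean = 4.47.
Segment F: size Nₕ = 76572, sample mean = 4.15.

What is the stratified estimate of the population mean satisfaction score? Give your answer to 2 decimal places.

x̄_st = (Σ Nₕx̄ₕ) / (Σ Nₕ) = (55356·4.44 + 101748·3.61 + 62000·4.19 + 72162·3.37 + 69994·4.47 + 76572·4.15) / 437832
= 1746703.84 / 437832 = 3.9894... → 3.99.

3.99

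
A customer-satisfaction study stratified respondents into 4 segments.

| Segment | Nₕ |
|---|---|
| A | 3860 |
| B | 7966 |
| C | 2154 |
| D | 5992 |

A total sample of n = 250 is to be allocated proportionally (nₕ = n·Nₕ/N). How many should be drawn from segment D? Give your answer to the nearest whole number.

Share of segment D = 5992/19972 = 0.30002.
Allocate 250 × 0.30002 = 75.005... → 75.

75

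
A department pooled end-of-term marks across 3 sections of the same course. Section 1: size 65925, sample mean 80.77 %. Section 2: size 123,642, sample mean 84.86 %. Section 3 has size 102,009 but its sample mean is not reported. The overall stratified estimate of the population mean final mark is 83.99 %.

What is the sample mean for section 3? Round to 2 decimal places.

85.02

N = 65925 + 123642 + 102009 = 291576.
Overall total = μ·N = 83.99·291576 = 24489468.24.
Subtract the known strata: 65925·80.77 + 123642·84.86 = 15817022.37.
Remaining total for section 3: 24489468.24 − 15817022.37 = 8672445.87.
Divide by its size: 8672445.87 / 102009 = 85.0165... → 85.02.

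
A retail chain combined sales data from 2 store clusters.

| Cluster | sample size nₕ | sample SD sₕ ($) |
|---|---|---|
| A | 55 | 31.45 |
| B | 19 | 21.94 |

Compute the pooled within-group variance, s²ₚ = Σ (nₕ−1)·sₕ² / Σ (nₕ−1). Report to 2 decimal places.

A: (55−1)·31.45² = 54·989.1025 = 53411.535
B: (19−1)·21.94² = 18·481.3636 = 8664.5448
Numerator = 62076.0798; denominator = Σ(nₕ−1) = 72.
s²ₚ = 62076.0798/72 = 862.1678... → 862.17.

862.17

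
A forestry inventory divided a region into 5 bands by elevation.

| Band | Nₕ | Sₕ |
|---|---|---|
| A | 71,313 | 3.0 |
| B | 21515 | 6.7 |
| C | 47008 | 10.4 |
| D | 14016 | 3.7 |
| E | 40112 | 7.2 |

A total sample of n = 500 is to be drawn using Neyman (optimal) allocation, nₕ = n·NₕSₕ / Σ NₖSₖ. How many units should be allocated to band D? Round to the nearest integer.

22

A: NₕSₕ = 71313·3.0 = 213939
B: NₕSₕ = 21515·6.7 = 144150.5
C: NₕSₕ = 47008·10.4 = 488883.2
D: NₕSₕ = 14016·3.7 = 51859.2
E: NₕSₕ = 40112·7.2 = 288806.4
Σ NₕSₕ = 1187638.3.
n_D = 500·51859.2/1187638.3 = 21.833... → 22.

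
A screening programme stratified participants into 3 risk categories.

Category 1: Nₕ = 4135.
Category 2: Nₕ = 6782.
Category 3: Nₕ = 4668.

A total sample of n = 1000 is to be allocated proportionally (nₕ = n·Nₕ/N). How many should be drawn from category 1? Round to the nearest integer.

265

N = 4135 + 6782 + 4668 = 15585.
n_1 = 1000·4135/15585 = 265.319... → 265.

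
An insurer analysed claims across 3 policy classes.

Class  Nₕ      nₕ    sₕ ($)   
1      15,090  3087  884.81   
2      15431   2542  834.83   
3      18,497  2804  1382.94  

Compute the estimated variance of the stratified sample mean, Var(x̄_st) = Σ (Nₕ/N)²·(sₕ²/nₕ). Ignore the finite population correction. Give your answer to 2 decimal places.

N = 49018; Wₕ = Nₕ/N.
class 1: (15090/49018)²·884.81²/3087 = 24.03426
class 2: (15431/49018)²·834.83²/2542 = 27.17049
class 3: (18497/49018)²·1382.94²/2804 = 97.12255
Sum = 148.32730 → 148.33.

148.33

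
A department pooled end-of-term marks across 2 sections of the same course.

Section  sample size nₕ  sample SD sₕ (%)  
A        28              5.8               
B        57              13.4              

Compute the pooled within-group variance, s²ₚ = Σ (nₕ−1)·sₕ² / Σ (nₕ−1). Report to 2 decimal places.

A: (28−1)·5.8² = 27·33.64 = 908.28
B: (57−1)·13.4² = 56·179.56 = 10055.36
Numerator = 10963.64; denominator = Σ(nₕ−1) = 83.
s²ₚ = 10963.64/83 = 132.0920... → 132.09.

132.09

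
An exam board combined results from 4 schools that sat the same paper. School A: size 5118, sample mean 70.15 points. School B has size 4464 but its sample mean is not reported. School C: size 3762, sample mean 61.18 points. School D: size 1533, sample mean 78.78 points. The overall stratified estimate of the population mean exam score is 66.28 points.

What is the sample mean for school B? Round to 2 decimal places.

N = 5118 + 4464 + 3762 + 1533 = 14877.
Overall total = μ·N = 66.28·14877 = 986047.56.
Subtract the known strata: 5118·70.15 + 3762·61.18 + 1533·78.78 = 709956.6.
Remaining total for school B: 986047.56 − 709956.6 = 276090.96.
Divide by its size: 276090.96 / 4464 = 61.8483... → 61.85.

61.85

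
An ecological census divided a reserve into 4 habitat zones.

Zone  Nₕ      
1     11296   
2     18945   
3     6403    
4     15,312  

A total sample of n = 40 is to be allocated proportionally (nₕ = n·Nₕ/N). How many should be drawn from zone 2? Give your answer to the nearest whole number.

15

N = 11296 + 18945 + 6403 + 15312 = 51956.
n_2 = 40·18945/51956 = 14.585... → 15.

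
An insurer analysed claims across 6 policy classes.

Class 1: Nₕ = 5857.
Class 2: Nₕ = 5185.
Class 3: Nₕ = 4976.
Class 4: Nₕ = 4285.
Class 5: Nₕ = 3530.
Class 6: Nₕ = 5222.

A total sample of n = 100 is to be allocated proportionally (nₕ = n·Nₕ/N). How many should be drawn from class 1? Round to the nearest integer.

Share of class 1 = 5857/29055 = 0.20158.
Allocate 100 × 0.20158 = 20.158... → 20.

20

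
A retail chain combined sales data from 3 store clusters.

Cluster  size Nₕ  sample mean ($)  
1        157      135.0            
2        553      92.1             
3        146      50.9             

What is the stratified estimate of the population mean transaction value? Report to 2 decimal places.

92.94

N = 856; weights Wₕ = Nₕ/N = (0.1834, 0.6460, 0.1706).
x̄_st = Σ Wₕ·x̄ₕ = 0.1834·135.0 + 0.6460·92.1 + 0.1706·50.9 ≈ 92.9412...
→ 92.94.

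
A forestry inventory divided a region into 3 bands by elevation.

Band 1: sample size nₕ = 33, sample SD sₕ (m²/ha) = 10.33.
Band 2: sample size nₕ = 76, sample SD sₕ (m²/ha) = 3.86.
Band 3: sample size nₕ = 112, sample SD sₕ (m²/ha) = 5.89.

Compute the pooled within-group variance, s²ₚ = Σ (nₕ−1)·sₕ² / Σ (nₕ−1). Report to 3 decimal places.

1: (33−1)·10.33² = 32·106.7089 = 3414.6848
2: (76−1)·3.86² = 75·14.8996 = 1117.47
3: (112−1)·5.89² = 111·34.6921 = 3850.8231
Numerator = 8382.9779; denominator = Σ(nₕ−1) = 218.
s²ₚ = 8382.9779/218 = 38.45403... → 38.454.

38.454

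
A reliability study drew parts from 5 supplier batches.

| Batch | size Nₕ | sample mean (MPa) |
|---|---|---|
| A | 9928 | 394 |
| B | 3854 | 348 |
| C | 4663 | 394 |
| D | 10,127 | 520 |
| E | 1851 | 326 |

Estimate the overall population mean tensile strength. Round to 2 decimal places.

N = 30423; weights Wₕ = Nₕ/N = (0.3263, 0.1267, 0.1533, 0.3329, 0.0608).
x̄_st = Σ Wₕ·x̄ₕ = 0.3263·394 + 0.1267·348 + 0.1533·394 + 0.3329·520 + 0.0608·326 ≈ 425.9775...
→ 425.98.

425.98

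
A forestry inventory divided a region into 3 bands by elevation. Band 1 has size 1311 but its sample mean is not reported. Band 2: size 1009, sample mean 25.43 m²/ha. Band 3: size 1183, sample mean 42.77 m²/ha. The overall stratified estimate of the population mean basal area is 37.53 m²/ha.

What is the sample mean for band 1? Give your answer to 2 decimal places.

N = 1311 + 1009 + 1183 = 3503.
Overall total = μ·N = 37.53·3503 = 131467.59.
Subtract the known strata: 1009·25.43 + 1183·42.77 = 76255.78.
Remaining total for band 1: 131467.59 − 76255.78 = 55211.81.
Divide by its size: 55211.81 / 1311 = 42.1143... → 42.11.

42.11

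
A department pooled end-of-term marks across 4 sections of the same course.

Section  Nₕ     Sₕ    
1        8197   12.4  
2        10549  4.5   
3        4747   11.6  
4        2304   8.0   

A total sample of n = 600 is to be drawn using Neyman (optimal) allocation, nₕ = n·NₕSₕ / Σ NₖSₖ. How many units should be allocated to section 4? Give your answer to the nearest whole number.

50

Σ NₕSₕ = 8197·12.4 + 10549·4.5 + 4747·11.6 + 2304·8.0 = 222610.5.
Share for 4: 18432/222610.5 = 0.08280.
n_4 = 600 × 0.08280 = 49.680... → 50.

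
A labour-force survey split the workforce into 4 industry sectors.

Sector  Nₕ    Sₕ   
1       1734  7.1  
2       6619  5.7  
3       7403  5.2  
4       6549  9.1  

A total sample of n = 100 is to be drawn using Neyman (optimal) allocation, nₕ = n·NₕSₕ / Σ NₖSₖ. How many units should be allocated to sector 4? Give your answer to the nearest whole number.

1: NₕSₕ = 1734·7.1 = 12311.4
2: NₕSₕ = 6619·5.7 = 37728.3
3: NₕSₕ = 7403·5.2 = 38495.6
4: NₕSₕ = 6549·9.1 = 59595.9
Σ NₕSₕ = 148131.2.
n_4 = 100·59595.9/148131.2 = 40.232... → 40.

40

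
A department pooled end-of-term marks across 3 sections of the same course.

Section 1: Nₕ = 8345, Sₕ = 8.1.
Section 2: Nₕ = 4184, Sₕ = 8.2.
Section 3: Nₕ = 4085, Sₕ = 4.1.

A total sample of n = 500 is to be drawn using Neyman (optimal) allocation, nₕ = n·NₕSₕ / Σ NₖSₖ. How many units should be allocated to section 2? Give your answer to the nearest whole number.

145

1: NₕSₕ = 8345·8.1 = 67594.5
2: NₕSₕ = 4184·8.2 = 34308.8
3: NₕSₕ = 4085·4.1 = 16748.5
Σ NₕSₕ = 118651.8.
n_2 = 500·34308.8/118651.8 = 144.578... → 145.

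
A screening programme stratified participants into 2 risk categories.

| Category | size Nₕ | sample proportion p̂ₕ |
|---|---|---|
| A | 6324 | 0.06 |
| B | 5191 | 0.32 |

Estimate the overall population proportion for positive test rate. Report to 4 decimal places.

0.1772

Wₕ = Nₕ/N with N = 11515: 0.5492, 0.4508.
p̂_st = 0.5492·0.06 + 0.4508·0.32 ≈ 0.177209... → 0.1772.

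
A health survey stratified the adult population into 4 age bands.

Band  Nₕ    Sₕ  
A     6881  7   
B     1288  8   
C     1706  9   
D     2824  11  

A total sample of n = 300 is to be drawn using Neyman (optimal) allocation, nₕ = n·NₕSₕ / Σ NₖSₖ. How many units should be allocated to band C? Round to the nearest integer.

Σ NₕSₕ = 6881·7 + 1288·8 + 1706·9 + 2824·11 = 104889.
Share for C: 15354/104889 = 0.14638.
n_C = 300 × 0.14638 = 43.915... → 44.

44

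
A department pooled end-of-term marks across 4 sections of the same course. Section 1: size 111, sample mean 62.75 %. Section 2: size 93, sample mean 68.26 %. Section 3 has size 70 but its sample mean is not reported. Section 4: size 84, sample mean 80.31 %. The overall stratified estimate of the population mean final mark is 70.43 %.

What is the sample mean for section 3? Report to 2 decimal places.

73.64

N = 111 + 93 + 70 + 84 = 358.
Overall total = μ·N = 70.43·358 = 25213.94.
Subtract the known strata: 111·62.75 + 93·68.26 + 84·80.31 = 20059.47.
Remaining total for section 3: 25213.94 − 20059.47 = 5154.47.
Divide by its size: 5154.47 / 70 = 73.6353... → 73.64.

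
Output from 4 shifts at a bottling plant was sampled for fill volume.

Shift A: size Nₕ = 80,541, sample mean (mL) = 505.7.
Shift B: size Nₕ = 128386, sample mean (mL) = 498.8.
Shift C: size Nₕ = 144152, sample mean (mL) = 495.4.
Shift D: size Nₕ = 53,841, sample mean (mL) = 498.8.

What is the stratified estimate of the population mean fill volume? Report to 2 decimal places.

N = 406920; weights Wₕ = Nₕ/N = (0.1979, 0.3155, 0.3543, 0.1323).
x̄_st = Σ Wₕ·x̄ₕ = 0.1979·505.7 + 0.3155·498.8 + 0.3543·495.4 + 0.1323·498.8 ≈ 498.9613...
→ 498.96.

498.96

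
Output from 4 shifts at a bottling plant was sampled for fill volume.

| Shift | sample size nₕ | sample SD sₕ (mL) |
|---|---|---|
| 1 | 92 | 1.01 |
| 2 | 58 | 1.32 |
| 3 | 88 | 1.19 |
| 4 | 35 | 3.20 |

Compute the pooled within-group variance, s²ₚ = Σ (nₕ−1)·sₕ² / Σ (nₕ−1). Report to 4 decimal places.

2.4666

Degrees of freedom: 91 + 57 + 87 + 34 = 269.
Σ(nₕ−1)sₕ² = 91·1.0201 + 57·1.7424 + 87·1.4161 + 34·10.24 = 663.5066.
s²ₚ = 663.5066 / 269 = 2.466567... → 2.4666.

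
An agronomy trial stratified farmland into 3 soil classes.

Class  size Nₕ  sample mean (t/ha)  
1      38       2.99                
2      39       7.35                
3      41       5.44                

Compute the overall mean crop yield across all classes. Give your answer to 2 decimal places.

N = 118; weights Wₕ = Nₕ/N = (0.3220, 0.3305, 0.3475).
x̄_st = Σ Wₕ·x̄ₕ = 0.3220·2.99 + 0.3305·7.35 + 0.3475·5.44 ≈ 5.2823...
→ 5.28.

5.28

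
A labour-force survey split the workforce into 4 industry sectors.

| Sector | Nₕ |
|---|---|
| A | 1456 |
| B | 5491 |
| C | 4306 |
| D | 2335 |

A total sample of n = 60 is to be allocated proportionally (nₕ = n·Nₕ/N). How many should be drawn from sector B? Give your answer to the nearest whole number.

N = 1456 + 5491 + 4306 + 2335 = 13588.
n_B = 60·5491/13588 = 24.246... → 24.

24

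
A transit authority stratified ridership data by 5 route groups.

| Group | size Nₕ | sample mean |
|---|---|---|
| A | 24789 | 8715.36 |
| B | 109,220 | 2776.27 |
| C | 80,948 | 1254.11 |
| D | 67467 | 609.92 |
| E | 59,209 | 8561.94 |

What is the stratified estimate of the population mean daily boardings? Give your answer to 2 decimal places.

N = 341633; weights Wₕ = Nₕ/N = (0.0726, 0.3197, 0.2369, 0.1975, 0.1733).
x̄_st = Σ Wₕ·x̄ₕ = 0.0726·8715.36 + 0.3197·2776.27 + 0.2369·1254.11 + 0.1975·609.92 + 0.1733·8561.94 ≈ 3421.4503...
→ 3421.45.

3421.45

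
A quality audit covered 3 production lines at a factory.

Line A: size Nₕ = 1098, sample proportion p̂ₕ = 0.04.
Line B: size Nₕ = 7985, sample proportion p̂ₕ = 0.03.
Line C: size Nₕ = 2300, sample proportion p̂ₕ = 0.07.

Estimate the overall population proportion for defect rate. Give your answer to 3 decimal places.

N = 1098 + 7985 + 2300 = 11383.
Overall proportion = Σ (Nₕ/N)·p̂ₕ.
Σ Nₕp̂ₕ = 43.92 + 239.55 + 161 = 444.47.
444.47 / 11383 = 0.03905... → 0.039.

0.039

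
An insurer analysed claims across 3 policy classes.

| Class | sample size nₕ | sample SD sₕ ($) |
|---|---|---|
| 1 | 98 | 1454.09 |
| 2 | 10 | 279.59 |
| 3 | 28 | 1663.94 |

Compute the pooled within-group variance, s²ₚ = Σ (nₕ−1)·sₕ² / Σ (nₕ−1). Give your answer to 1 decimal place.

2109420.9

Degrees of freedom: 97 + 9 + 27 = 133.
Σ(nₕ−1)sₕ² = 97·2114377.7281 + 9·78170.5681 + 27·2768696.3236 = 280552975.4758.
s²ₚ = 280552975.4758 / 133 = 2109420.868... → 2109420.9.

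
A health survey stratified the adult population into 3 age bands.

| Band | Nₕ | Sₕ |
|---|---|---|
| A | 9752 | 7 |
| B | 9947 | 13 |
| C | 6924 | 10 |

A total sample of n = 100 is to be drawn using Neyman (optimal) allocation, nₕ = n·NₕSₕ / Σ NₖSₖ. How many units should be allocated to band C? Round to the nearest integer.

A: NₕSₕ = 9752·7 = 68264
B: NₕSₕ = 9947·13 = 129311
C: NₕSₕ = 6924·10 = 69240
Σ NₕSₕ = 266815.
n_C = 100·69240/266815 = 25.951... → 26.

26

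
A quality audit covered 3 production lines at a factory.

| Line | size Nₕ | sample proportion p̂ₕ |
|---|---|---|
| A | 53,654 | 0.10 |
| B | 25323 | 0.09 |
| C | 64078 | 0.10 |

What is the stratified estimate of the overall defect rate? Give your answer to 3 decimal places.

0.098

N = 53654 + 25323 + 64078 = 143055.
Overall proportion = Σ (Nₕ/N)·p̂ₕ.
Σ Nₕp̂ₕ = 5365.4 + 2279.07 + 6407.8 = 14052.27.
14052.27 / 143055 = 0.09823... → 0.098.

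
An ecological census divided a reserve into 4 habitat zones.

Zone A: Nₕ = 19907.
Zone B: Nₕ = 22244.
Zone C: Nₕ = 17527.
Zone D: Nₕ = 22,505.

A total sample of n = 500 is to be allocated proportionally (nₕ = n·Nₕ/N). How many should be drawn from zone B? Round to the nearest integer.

Share of zone B = 22244/82183 = 0.27066.
Allocate 500 × 0.27066 = 135.332... → 135.

135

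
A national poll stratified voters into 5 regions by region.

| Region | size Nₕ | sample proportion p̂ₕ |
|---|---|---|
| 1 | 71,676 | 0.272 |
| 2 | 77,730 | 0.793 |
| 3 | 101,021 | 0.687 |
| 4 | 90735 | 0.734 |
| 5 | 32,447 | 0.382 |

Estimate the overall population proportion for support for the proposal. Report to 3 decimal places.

0.614

Wₕ = Nₕ/N with N = 373609: 0.1918, 0.2081, 0.2704, 0.2429, 0.0868.
p̂_st = 0.1918·0.272 + 0.2081·0.793 + 0.2704·0.687 + 0.2429·0.734 + 0.0868·0.382 ≈ 0.61436... → 0.614.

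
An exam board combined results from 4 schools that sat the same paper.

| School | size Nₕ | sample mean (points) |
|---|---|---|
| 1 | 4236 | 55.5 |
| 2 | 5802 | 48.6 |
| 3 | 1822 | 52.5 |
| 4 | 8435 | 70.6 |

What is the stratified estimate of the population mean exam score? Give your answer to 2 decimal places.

59.53

N = 20295; weights Wₕ = Nₕ/N = (0.2087, 0.2859, 0.0898, 0.4156).
x̄_st = Σ Wₕ·x̄ₕ = 0.2087·55.5 + 0.2859·48.6 + 0.0898·52.5 + 0.4156·70.6 ≈ 59.5339...
→ 59.53.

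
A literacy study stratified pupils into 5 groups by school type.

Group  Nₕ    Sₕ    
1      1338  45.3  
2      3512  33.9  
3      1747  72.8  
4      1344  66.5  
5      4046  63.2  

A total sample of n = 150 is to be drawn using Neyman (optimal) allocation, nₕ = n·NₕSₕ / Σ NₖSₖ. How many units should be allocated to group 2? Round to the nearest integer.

1: NₕSₕ = 1338·45.3 = 60611.4
2: NₕSₕ = 3512·33.9 = 119056.8
3: NₕSₕ = 1747·72.8 = 127181.6
4: NₕSₕ = 1344·66.5 = 89376
5: NₕSₕ = 4046·63.2 = 255707.2
Σ NₕSₕ = 651933.
n_2 = 150·119056.8/651933 = 27.393... → 27.

27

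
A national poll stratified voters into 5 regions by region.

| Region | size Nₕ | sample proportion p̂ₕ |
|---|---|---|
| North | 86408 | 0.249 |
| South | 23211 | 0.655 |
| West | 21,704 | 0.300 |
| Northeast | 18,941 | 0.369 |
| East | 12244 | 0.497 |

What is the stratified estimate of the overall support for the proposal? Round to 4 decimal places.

0.3465

Wₕ = Nₕ/N with N = 162508: 0.5317, 0.1428, 0.1336, 0.1166, 0.0753.
p̂_st = 0.5317·0.249 + 0.1428·0.655 + 0.1336·0.300 + 0.1166·0.369 + 0.0753·0.497 ≈ 0.346472... → 0.3465.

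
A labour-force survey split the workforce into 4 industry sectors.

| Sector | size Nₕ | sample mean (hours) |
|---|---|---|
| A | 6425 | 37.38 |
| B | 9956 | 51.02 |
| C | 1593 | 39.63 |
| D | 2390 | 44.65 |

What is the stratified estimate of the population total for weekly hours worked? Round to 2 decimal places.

917965.71

A: 6425·37.38 = 240166.5
B: 9956·51.02 = 507955.12
C: 1593·39.63 = 63130.59
D: 2390·44.65 = 106713.5
τ̂ = Σ Nₕx̄ₕ = 917965.71.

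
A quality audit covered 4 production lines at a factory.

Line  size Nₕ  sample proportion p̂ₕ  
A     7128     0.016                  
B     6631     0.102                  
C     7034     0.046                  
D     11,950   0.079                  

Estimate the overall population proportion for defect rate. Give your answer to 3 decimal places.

0.063

N = 7128 + 6631 + 7034 + 11950 = 32743.
Overall proportion = Σ (Nₕ/N)·p̂ₕ.
Σ Nₕp̂ₕ = 114.048 + 676.362 + 323.564 + 944.05 = 2058.024.
2058.024 / 32743 = 0.06285... → 0.063.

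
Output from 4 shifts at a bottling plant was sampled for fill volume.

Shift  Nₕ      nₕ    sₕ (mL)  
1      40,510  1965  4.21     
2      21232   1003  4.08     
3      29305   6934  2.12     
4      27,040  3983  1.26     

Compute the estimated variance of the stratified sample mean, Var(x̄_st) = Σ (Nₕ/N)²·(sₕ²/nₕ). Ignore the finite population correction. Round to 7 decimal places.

0.0016589

N = 118087. Term for each stratum: Wₕ²sₕ²/nₕ.
Var(x̄_st) = 0.0010615048 + 0.0005365337 + 0.0000399179 + 0.0000208997 = 0.0016588560 → 0.0016589.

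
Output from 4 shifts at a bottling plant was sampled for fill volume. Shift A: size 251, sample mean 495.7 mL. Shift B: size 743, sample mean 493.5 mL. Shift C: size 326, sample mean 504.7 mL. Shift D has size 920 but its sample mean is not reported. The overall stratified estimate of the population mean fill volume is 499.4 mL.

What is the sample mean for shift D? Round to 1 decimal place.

503.3

Σ Nₕx̄ₕ = N·μ, so 920·x̄_D = 2240·499.4 − (251·495.7 + 743·493.5 + 326·504.7).
= 1118656 − 655623.4 = 463032.6.
x̄_D = 463032.6 / 920 = 503.296... → 503.3.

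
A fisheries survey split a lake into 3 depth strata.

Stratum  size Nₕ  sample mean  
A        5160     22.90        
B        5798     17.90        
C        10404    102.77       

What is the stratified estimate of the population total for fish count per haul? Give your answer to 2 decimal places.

1291167.28

Estimate total by summing Nₕ·x̄ₕ over strata.
5160·22.90 + 5798·17.90 + 10404·102.77 = 118164 + 103784.2 + 1069219.08 = 1291167.28.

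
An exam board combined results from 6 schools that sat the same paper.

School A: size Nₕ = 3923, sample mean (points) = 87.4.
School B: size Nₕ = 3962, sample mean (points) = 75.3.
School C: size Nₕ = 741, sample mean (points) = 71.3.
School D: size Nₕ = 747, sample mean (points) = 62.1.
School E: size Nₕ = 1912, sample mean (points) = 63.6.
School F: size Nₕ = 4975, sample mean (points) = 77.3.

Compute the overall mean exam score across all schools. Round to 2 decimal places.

76.67

N = 3923 + 3962 + 741 + 747 + 1912 + 4975 = 16260.
Overall mean = Σ (Nₕ/N)·x̄ₕ — weight by population share, not a simple average.
Σ Nₕx̄ₕ = 3923·87.4 + 3962·75.3 + 741·71.3 + 747·62.1 + 1912·63.6 + 4975·77.3 = 342870.2 + 298338.6 + 52833.3 + 46388.7 + 121603.2 + 384567.5 = 1246601.5.
Divide by N: 1246601.5 / 16260 = 76.6668... → 76.67.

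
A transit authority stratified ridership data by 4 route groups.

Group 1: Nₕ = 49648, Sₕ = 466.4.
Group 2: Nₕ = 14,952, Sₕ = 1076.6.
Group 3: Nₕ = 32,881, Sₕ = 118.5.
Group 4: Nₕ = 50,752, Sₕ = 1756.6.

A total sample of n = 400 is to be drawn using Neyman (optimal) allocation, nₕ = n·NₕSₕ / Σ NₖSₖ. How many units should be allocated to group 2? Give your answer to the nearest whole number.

Σ NₕSₕ = 49648·466.4 + 14952·1076.6 + 32881·118.5 + 50752·1756.6 = 132300512.1.
Share for 2: 16097323.2/132300512.1 = 0.12167.
n_2 = 400 × 0.12167 = 48.669... → 49.

49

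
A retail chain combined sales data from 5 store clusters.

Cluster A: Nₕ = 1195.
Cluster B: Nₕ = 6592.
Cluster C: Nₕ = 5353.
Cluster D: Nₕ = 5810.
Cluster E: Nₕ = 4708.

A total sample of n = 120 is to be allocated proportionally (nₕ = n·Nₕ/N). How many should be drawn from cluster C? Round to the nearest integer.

27

N = 1195 + 6592 + 5353 + 5810 + 4708 = 23658.
n_C = 120·5353/23658 = 27.152... → 27.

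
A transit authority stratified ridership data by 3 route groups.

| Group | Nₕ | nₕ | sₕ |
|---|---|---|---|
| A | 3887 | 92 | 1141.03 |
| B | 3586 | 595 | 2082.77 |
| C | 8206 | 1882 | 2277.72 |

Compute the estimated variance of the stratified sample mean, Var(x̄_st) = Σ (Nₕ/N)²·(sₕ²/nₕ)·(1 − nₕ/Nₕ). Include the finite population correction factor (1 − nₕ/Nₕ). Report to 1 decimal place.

N = 15679. Term for each stratum: Wₕ²sₕ²/nₕ·(1−nₕ/Nₕ).
Var(x̄_st) = 849.1725 + 318.0941 + 581.9259 = 1749.1925 → 1749.2.

1749.2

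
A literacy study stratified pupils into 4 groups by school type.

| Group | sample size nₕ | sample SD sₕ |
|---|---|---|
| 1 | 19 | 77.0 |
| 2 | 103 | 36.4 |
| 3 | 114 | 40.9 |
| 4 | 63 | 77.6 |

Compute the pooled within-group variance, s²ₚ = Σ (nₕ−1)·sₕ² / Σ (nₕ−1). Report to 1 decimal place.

1: (19−1)·77.0² = 18·5929 = 106722
2: (103−1)·36.4² = 102·1324.96 = 135145.92
3: (114−1)·40.9² = 113·1672.81 = 189027.53
4: (63−1)·77.6² = 62·6021.76 = 373349.12
Numerator = 804244.57; denominator = Σ(nₕ−1) = 295.
s²ₚ = 804244.57/295 = 2726.253... → 2726.3.

2726.3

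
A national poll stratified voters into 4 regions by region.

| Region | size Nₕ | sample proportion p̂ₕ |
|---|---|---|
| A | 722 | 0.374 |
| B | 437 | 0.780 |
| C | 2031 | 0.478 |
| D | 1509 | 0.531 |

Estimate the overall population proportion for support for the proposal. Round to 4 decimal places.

0.5071

N = 722 + 437 + 2031 + 1509 = 4699.
Overall proportion = Σ (Nₕ/N)·p̂ₕ.
Σ Nₕp̂ₕ = 270.028 + 340.86 + 970.818 + 801.279 = 2382.985.
2382.985 / 4699 = 0.507126... → 0.5071.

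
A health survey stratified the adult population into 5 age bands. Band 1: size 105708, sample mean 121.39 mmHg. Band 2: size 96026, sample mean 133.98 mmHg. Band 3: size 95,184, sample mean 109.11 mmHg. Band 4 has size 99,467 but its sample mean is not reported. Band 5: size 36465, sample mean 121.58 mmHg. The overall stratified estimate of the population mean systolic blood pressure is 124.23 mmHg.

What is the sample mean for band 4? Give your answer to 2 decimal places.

N = 105708 + 96026 + 95184 + 99467 + 36465 = 432850.
Overall total = μ·N = 124.23·432850 = 53772955.5.
Subtract the known strata: 105708·121.39 + 96026·133.98 + 95184·109.11 + 36465·121.58 = 40516398.54.
Remaining total for band 4: 53772955.5 − 40516398.54 = 13256556.96.
Divide by its size: 13256556.96 / 99467 = 133.2759... → 133.28.

133.28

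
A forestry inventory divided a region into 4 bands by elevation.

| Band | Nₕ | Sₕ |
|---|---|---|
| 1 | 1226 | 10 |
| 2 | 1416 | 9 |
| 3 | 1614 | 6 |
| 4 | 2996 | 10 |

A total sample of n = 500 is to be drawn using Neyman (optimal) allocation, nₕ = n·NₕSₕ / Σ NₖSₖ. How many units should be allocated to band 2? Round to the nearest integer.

99

Σ NₕSₕ = 1226·10 + 1416·9 + 1614·6 + 2996·10 = 64648.
Share for 2: 12744/64648 = 0.19713.
n_2 = 500 × 0.19713 = 98.565... → 99.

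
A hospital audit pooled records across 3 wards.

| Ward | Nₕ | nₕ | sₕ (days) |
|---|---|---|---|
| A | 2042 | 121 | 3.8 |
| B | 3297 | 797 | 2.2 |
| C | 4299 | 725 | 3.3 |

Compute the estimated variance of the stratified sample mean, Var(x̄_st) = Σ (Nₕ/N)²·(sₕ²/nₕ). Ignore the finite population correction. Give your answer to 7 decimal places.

0.0090561

N = 9638. Term for each stratum: Wₕ²sₕ²/nₕ.
Var(x̄_st) = 0.0053569730 + 0.0007106424 + 0.0029884839 = 0.0090560992 → 0.0090561.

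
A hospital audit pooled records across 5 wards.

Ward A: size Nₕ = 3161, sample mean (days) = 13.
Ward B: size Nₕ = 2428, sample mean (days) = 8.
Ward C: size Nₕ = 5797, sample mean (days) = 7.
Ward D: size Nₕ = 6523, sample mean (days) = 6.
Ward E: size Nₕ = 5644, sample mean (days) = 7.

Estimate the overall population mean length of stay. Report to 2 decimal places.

N = 23553; weights Wₕ = Nₕ/N = (0.1342, 0.1031, 0.2461, 0.2769, 0.2396).
x̄_st = Σ Wₕ·x̄ₕ = 0.1342·13 + 0.1031·8 + 0.2461·7 + 0.2769·6 + 0.2396·7 ≈ 7.6314...
→ 7.63.

7.63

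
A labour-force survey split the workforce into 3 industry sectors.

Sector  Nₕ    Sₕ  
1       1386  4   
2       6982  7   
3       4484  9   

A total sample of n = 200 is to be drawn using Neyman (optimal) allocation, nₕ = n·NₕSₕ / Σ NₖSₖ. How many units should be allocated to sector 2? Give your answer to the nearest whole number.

103

Σ NₕSₕ = 1386·4 + 6982·7 + 4484·9 = 94774.
Share for 2: 48874/94774 = 0.51569.
n_2 = 200 × 0.51569 = 103.138... → 103.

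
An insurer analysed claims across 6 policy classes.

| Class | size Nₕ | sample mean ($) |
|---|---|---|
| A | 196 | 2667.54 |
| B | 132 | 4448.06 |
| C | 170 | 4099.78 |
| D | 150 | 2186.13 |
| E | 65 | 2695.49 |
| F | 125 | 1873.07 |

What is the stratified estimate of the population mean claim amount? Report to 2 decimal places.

3036.04

N = 838; weights Wₕ = Nₕ/N = (0.2339, 0.1575, 0.2029, 0.1790, 0.0776, 0.1492).
x̄_st = Σ Wₕ·x̄ₕ = 0.2339·2667.54 + 0.1575·4448.06 + 0.2029·4099.78 + 0.1790·2186.13 + 0.0776·2695.49 + 0.1492·1873.07 ≈ 3036.0435...
→ 3036.04.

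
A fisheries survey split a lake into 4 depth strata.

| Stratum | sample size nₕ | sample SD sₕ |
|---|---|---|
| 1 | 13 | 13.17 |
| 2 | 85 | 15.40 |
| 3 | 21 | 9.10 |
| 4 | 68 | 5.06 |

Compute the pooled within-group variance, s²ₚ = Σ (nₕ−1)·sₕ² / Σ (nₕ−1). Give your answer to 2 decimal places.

1: (13−1)·13.17² = 12·173.4489 = 2081.3868
2: (85−1)·15.40² = 84·237.16 = 19921.44
3: (21−1)·9.10² = 20·82.81 = 1656.2
4: (68−1)·5.06² = 67·25.6036 = 1715.4412
Numerator = 25374.468; denominator = Σ(nₕ−1) = 183.
s²ₚ = 25374.468/183 = 138.6583... → 138.66.

138.66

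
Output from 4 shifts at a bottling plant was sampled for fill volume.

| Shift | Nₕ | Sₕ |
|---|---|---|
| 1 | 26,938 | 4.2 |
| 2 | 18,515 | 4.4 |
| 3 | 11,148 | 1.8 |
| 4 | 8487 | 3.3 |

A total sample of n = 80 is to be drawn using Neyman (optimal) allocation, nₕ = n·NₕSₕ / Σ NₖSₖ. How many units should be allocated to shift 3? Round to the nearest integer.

Σ NₕSₕ = 26938·4.2 + 18515·4.4 + 11148·1.8 + 8487·3.3 = 242679.1.
Share for 3: 20066.4/242679.1 = 0.08269.
n_3 = 80 × 0.08269 = 6.615... → 7.

7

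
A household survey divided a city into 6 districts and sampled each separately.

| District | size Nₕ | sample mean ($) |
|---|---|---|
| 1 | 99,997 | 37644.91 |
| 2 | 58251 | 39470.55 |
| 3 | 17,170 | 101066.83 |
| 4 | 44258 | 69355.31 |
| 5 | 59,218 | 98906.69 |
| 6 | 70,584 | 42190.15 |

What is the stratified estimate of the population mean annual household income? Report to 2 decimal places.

x̄_st = (Σ Nₕx̄ₕ) / (Σ Nₕ) = (99997·37644.91 + 58251·39470.55 + 17170·101066.83 + 44258·69355.31 + 59218·98906.69 + 70584·42190.15) / 349478
= 19703427770.42 / 349478 = 56379.5941... → 56379.59.

56379.59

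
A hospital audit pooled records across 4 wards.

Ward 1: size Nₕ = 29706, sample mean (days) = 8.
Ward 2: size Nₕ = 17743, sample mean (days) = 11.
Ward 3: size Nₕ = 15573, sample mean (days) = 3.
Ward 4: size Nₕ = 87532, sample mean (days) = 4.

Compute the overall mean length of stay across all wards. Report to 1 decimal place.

N = 150554; weights Wₕ = Nₕ/N = (0.1973, 0.1179, 0.1034, 0.5814).
x̄_st = Σ Wₕ·x̄ₕ = 0.1973·8 + 0.1179·11 + 0.1034·3 + 0.5814·4 ≈ 5.511...
→ 5.5.

5.5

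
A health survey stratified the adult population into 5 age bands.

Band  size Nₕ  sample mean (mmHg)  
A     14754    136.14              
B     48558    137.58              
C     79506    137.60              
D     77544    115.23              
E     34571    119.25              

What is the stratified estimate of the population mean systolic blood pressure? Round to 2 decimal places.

128.22

x̄_st = (Σ Nₕx̄ₕ) / (Σ Nₕ) = (14754·136.14 + 48558·137.58 + 79506·137.60 + 77544·115.23 + 34571·119.25) / 254933
= 32687231.67 / 254933 = 128.2189... → 128.22.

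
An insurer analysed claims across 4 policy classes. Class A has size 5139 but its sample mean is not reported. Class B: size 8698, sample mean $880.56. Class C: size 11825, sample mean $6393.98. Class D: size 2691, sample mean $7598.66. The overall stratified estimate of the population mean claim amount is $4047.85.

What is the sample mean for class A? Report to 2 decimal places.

2150.76

Σ Nₕx̄ₕ = N·μ, so 5139·x̄_A = 28353·4047.85 − (8698·880.56 + 11825·6393.98 + 2691·7598.66).
= 114768691.05 − 103715918.44 = 11052772.61.
x̄_A = 11052772.61 / 5139 = 2150.7633... → 2150.76.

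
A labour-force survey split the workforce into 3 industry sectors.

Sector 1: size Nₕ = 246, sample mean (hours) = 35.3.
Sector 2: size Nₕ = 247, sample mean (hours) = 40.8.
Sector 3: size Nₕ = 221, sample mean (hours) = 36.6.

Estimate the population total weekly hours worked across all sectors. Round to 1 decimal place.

Population total = Σ Nₕ·x̄ₕ (each stratum's size times its mean).
246·35.3 + 247·40.8 + 221·36.6 = 8683.8 + 10077.6 + 8088.6 = 26850.0.

26850.0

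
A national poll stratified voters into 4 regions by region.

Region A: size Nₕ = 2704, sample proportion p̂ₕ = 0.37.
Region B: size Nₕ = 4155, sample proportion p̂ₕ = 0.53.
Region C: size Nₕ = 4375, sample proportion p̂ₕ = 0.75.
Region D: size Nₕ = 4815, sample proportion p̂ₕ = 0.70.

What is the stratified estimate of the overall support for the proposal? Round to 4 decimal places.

0.6140

Wₕ = Nₕ/N with N = 16049: 0.1685, 0.2589, 0.2726, 0.3000.
p̂_st = 0.1685·0.37 + 0.2589·0.53 + 0.2726·0.75 + 0.3000·0.70 ≈ 0.614018... → 0.6140.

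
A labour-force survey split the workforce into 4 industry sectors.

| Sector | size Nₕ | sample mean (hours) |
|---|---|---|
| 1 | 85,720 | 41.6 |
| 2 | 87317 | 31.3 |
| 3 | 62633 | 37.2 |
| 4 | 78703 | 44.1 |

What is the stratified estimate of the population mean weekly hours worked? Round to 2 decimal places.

38.49

N = 85720 + 87317 + 62633 + 78703 = 314373.
Weight each subgroup mean by Nₕ/N and sum.
Σ Nₕx̄ₕ = 85720·41.6 + 87317·31.3 + 62633·37.2 + 78703·44.1 = 3565952 + 2733022.1 + 2329947.6 + 3470802.3 = 12099724.
Divide by N: 12099724 / 314373 = 38.4884... → 38.49.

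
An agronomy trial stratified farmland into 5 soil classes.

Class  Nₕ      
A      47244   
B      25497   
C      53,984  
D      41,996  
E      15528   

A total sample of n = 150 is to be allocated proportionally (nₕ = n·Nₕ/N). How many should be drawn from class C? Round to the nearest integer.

44

Share of class C = 53984/184249 = 0.29299.
Allocate 150 × 0.29299 = 43.949... → 44.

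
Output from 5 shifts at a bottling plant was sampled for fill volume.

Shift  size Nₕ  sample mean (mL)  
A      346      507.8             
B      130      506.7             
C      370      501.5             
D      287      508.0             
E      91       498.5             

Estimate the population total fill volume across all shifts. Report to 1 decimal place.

618284.3

A: 346·507.8 = 175698.8
B: 130·506.7 = 65871
C: 370·501.5 = 185555
D: 287·508.0 = 145796
E: 91·498.5 = 45363.5
τ̂ = Σ Nₕx̄ₕ = 618284.3.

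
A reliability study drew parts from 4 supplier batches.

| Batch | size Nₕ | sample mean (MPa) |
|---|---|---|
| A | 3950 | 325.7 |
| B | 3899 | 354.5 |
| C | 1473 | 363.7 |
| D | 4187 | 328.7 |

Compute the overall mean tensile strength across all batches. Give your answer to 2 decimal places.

339.09

N = 13509; weights Wₕ = Nₕ/N = (0.2924, 0.2886, 0.1090, 0.3099).
x̄_st = Σ Wₕ·x̄ₕ = 0.2924·325.7 + 0.2886·354.5 + 0.1090·363.7 + 0.3099·328.7 ≈ 339.0856...
→ 339.09.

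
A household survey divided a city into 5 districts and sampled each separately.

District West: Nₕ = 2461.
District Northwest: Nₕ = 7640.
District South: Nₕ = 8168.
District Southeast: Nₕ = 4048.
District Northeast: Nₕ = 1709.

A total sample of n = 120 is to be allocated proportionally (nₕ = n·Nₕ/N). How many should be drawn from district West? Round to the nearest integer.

Share of district West = 2461/24026 = 0.10243.
Allocate 120 × 0.10243 = 12.292... → 12.

12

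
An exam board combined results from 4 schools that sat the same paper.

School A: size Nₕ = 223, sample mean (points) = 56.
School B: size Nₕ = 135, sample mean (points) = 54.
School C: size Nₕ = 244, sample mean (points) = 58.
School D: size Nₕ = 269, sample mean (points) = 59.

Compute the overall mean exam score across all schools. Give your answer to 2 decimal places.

N = 223 + 135 + 244 + 269 = 871.
Overall mean = Σ (Nₕ/N)·x̄ₕ — weight by population share, not a simple average.
Σ Nₕx̄ₕ = 223·56 + 135·54 + 244·58 + 269·59 = 12488 + 7290 + 14152 + 15871 = 49801.
Divide by N: 49801 / 871 = 57.1768... → 57.18.

57.18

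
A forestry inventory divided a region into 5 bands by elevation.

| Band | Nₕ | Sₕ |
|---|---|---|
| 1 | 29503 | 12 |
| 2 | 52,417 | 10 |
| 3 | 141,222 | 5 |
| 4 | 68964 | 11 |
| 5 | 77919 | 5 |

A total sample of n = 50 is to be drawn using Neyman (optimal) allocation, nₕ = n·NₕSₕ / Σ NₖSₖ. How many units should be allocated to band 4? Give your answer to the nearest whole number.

14

Σ NₕSₕ = 29503·12 + 52417·10 + 141222·5 + 68964·11 + 77919·5 = 2732515.
Share for 4: 758604/2732515 = 0.27762.
n_4 = 50 × 0.27762 = 13.881... → 14.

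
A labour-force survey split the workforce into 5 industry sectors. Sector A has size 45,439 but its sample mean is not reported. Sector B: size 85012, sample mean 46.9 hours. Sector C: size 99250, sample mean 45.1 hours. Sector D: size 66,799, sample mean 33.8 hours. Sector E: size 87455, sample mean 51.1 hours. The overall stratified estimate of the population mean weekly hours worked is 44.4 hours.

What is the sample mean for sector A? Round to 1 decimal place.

40.9

Σ Nₕx̄ₕ = N·μ, so 45439·x̄_A = 383955·44.4 − (85012·46.9 + 99250·45.1 + 66799·33.8 + 87455·51.1).
= 17047602 − 15189994.5 = 1857607.5.
x̄_A = 1857607.5 / 45439 = 40.881... → 40.9.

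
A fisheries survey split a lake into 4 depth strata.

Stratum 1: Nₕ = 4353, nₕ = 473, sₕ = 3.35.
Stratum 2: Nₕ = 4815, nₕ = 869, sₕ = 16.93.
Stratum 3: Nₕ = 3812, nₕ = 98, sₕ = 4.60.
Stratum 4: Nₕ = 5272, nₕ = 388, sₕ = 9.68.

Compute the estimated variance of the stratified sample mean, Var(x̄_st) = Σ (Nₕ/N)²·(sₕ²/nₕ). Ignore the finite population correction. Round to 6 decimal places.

0.053871

N = 18252. Term for each stratum: Wₕ²sₕ²/nₕ.
Var(x̄_st) = 0.001349537 + 0.022954392 + 0.009418342 + 0.020148785 = 0.053871057 → 0.053871.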